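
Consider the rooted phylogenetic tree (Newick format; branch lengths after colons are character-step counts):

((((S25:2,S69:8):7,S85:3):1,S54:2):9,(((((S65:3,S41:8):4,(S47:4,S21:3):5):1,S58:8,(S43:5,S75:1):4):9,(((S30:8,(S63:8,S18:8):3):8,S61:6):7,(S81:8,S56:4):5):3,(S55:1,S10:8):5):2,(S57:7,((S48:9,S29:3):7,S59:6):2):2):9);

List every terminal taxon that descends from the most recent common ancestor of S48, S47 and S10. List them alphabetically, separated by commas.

S10, S18, S21, S29, S30, S41, S43, S47, S48, S55, S56, S57, S58, S59, S61, S63, S65, S75, S81

Tracing S48: it sits inside (S48,S29).
Tracing S47: it sits inside (S47,S21).
Tracing S10: it sits inside (S55,S10).
The smallest clade enclosing all 3 is (((((S65,S41),(S47,S21)),S58,(S43,S75)),(((S30,(S63,S18)),S61),(S81,S56)),(S55,S10)),(S57,((S48,S29),S59))); the answer is its 19 terminal taxa in alphabetical order.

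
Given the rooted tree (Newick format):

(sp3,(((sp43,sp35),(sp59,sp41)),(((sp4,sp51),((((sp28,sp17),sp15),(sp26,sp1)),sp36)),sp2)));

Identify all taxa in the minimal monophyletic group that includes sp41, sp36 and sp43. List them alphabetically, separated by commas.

sp1, sp15, sp17, sp2, sp26, sp28, sp35, sp36, sp4, sp41, sp43, sp51, sp59

Tracing sp41: it sits inside (sp59,sp41).
Tracing sp36: it sits inside ((((sp28,sp17),sp15),(sp26,sp1)),sp36).
Tracing sp43: it sits inside (sp43,sp35).
The smallest clade enclosing all 3 is (((sp43,sp35),(sp59,sp41)),(((sp4,sp51),((((sp28,sp17),sp15),(sp26,sp1)),sp36)),sp2)); the answer is its 13 terminal taxa in alphabetical order.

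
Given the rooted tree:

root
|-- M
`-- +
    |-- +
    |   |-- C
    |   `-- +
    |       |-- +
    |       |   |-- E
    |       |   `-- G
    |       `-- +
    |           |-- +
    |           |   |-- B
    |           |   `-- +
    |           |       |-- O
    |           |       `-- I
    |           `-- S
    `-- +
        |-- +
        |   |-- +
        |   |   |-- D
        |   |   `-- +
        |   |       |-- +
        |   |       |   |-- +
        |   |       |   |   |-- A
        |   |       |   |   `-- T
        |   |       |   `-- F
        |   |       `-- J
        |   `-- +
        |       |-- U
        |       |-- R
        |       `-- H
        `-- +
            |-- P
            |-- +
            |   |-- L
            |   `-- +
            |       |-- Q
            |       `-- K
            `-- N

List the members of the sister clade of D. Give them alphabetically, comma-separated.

A, F, J, T

D attaches to the tree at the node subtending (D,(((A,T),F),J)).
The other lineage descending from that same node — the sister group — is (((A,T),F),J); its 4 tips in alphabetical order are the answer.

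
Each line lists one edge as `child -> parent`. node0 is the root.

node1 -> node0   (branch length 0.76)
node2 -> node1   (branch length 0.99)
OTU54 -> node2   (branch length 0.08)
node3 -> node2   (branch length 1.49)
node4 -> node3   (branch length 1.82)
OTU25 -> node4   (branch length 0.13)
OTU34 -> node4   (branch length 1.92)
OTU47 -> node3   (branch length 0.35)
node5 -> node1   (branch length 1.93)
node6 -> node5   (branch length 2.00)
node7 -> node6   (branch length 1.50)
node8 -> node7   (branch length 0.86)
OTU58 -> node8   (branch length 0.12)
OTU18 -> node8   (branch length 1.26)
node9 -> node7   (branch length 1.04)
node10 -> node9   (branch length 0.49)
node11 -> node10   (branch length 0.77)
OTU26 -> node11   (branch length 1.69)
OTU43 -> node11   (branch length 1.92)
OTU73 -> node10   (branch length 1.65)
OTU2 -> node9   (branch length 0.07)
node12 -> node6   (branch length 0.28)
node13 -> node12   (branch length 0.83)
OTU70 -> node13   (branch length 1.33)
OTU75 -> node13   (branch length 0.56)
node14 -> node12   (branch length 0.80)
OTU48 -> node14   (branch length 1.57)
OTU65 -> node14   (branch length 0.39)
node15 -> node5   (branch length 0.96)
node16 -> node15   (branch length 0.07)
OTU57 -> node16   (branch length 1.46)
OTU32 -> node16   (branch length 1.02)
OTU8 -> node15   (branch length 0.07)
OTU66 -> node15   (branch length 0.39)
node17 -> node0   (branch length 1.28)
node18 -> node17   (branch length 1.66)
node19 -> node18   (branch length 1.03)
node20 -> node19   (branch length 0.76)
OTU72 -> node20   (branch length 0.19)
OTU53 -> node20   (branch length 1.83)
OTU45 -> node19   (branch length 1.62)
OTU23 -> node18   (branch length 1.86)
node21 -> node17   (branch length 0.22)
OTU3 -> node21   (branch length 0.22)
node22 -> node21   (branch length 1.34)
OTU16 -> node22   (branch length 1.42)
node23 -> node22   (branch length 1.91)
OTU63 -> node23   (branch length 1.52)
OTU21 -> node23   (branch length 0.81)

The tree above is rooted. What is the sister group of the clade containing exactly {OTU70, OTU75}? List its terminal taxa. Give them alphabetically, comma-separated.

OTU48, OTU65

The clade containing exactly {OTU70, OTU75} attaches to the tree at the node subtending ((OTU70,OTU75),(OTU48,OTU65)).
The other lineage descending from that same node — the sister group — is (OTU48,OTU65); its 2 tips in alphabetical order are the answer.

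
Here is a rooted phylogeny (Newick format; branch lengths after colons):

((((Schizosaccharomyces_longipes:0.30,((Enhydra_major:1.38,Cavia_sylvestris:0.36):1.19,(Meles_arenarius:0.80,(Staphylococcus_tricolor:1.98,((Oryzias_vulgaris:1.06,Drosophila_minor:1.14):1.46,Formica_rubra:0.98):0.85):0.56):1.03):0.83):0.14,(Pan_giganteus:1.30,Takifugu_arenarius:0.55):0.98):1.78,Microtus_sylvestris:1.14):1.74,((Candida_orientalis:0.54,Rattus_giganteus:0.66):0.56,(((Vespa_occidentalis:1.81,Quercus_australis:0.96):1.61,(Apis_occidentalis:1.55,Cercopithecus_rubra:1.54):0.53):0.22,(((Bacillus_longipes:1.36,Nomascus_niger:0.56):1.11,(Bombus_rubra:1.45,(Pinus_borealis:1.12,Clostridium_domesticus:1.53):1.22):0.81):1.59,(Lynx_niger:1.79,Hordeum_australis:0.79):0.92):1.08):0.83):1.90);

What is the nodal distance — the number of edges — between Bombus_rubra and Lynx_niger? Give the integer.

The MRCA of Bombus_rubra and Lynx_niger is the node subtending (((Bacillus_longipes,Nomascus_niger),(Bombus_rubra,(Pinus_borealis,Clostridium_domesticus))),(Lynx_niger,Hordeum_australis)).
From Bombus_rubra up to that node: 3 branches. From Lynx_niger up to the same node: 2 branches. Total: 3 + 2 = 5.

5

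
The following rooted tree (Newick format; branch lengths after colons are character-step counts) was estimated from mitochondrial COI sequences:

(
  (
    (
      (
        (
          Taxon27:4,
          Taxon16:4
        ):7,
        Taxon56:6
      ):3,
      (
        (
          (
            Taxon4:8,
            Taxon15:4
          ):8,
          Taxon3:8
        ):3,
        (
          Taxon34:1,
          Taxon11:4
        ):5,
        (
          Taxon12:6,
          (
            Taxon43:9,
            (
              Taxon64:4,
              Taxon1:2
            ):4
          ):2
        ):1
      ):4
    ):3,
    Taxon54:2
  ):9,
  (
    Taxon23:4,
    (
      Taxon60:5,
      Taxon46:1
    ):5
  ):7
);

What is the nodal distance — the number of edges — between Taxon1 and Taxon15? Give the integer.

7

The MRCA of Taxon1 and Taxon15 is the node subtending (((Taxon4,Taxon15),Taxon3),(Taxon34,Taxon11),(Taxon12,(Taxon43,(Taxon64,Taxon1)))).
From Taxon1 up to that node: 4 branches. From Taxon15 up to the same node: 3 branches. Total: 4 + 3 = 7.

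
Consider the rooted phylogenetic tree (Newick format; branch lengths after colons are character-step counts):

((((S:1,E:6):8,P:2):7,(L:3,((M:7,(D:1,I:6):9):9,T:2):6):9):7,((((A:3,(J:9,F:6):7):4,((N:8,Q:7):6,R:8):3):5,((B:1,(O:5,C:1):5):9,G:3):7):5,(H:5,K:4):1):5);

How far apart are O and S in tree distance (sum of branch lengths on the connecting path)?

The path runs O → … → MRCA → … → S; the MRCA is the root of the tree.
Branch lengths along that path: 5 + 5 + 9 + 7 + 5 + 5 + 7 + 7 + 8 + 1 = 59.

59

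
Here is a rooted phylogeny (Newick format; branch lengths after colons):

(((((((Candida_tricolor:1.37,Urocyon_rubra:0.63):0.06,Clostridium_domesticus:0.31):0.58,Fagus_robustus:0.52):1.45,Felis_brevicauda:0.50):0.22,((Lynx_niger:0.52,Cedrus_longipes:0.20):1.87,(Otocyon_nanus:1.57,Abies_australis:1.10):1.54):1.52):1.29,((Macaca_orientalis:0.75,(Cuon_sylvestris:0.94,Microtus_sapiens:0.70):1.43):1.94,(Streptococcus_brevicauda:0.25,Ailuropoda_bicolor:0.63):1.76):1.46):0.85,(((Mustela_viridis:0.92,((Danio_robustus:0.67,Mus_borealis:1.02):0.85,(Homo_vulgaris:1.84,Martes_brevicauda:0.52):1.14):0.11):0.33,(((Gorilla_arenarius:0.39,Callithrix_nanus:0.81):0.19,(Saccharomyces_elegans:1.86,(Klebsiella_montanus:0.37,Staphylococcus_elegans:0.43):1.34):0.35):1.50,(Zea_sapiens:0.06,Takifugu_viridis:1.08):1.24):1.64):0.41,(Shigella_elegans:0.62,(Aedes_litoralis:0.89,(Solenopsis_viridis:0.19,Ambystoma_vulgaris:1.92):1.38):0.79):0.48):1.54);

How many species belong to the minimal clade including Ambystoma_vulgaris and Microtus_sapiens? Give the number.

The MRCA of Ambystoma_vulgaris and Microtus_sapiens is the root, so the clade is the entire tree.
That clade contains 30 terminal taxa: Abies_australis, Aedes_litoralis, Ailuropoda_bicolor, Ambystoma_vulgaris, Callithrix_nanus, Candida_tricolor, Cedrus_longipes, Clostridium_domesticus, Cuon_sylvestris, Danio_robustus, Fagus_robustus, Felis_brevicauda, Gorilla_arenarius, Homo_vulgaris, Klebsiella_montanus, Lynx_niger, Macaca_orientalis, Martes_brevicauda, Microtus_sapiens, Mus_borealis, Mustela_viridis, Otocyon_nanus, Saccharomyces_elegans, Shigella_elegans, Solenopsis_viridis, Staphylococcus_elegans, Streptococcus_brevicauda, Takifugu_viridis, Urocyon_rubra, Zea_sapiens.

30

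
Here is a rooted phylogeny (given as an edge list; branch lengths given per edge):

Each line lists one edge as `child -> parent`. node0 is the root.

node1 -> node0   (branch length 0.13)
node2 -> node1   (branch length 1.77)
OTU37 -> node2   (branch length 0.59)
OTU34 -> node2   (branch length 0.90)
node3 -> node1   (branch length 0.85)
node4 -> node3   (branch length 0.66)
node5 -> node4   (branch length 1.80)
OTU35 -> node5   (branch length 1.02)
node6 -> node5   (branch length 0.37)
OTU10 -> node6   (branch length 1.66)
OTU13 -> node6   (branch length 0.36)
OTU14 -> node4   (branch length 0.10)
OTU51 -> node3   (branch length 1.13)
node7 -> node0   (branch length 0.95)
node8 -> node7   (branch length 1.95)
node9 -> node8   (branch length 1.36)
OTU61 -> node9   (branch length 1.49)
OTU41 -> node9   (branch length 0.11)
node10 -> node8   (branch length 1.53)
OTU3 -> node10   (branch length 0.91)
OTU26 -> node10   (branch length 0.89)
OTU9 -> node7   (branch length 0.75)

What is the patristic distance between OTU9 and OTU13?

The path runs OTU9 → … → MRCA → … → OTU13; the MRCA is the root of the tree.
Branch lengths along that path: 0.75 + 0.95 + 0.13 + 0.85 + 0.66 + 1.80 + 0.37 + 0.36 = 5.87.

5.87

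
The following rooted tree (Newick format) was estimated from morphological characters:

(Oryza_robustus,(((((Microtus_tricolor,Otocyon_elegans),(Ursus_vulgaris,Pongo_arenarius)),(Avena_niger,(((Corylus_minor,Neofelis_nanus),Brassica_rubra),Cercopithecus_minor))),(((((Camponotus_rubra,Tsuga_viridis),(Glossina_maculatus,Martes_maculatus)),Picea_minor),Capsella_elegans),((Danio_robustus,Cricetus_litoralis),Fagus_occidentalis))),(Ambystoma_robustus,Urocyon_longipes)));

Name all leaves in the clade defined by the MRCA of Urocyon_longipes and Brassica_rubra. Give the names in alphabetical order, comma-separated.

Ambystoma_robustus, Avena_niger, Brassica_rubra, Camponotus_rubra, Capsella_elegans, Cercopithecus_minor, Corylus_minor, Cricetus_litoralis, Danio_robustus, Fagus_occidentalis, Glossina_maculatus, Martes_maculatus, Microtus_tricolor, Neofelis_nanus, Otocyon_elegans, Picea_minor, Pongo_arenarius, Tsuga_viridis, Urocyon_longipes, Ursus_vulgaris

Tracing Urocyon_longipes: it sits inside (Ambystoma_robustus,Urocyon_longipes).
Tracing Brassica_rubra: it sits inside ((Corylus_minor,Neofelis_nanus),Brassica_rubra).
The smallest clade enclosing both is (((((Microtus_tricolor,Otocyon_elegans),(Ursus_vulgaris,Pongo_arenarius)),(Avena_niger,(((Corylus_minor,Neofelis_nanus),Brassica_rubra),Cercopithecus_minor))),(((((Camponotus_rubra,Tsuga_viridis),(Glossina_maculatus,Martes_maculatus)),Picea_minor),Capsella_elegans),((Danio_robustus,Cricetus_litoralis),Fagus_occidentalis))),(Ambystoma_robustus,Urocyon_longipes)); the answer is its 20 terminal taxa in alphabetical order.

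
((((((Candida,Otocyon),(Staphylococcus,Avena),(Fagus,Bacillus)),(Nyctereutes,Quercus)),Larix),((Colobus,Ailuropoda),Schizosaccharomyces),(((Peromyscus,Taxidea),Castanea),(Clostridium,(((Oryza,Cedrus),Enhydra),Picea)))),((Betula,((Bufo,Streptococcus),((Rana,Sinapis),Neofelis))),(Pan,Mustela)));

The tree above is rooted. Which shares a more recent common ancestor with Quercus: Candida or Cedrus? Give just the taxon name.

Candida

The MRCA of Quercus and Candida subtends (((Candida,Otocyon),(Staphylococcus,Avena),(Fagus,Bacillus)),(Nyctereutes,Quercus)) (8 taxa).
The MRCA of Quercus and Cedrus subtends (((((Candida,Otocyon),(Staphylococcus,Avena),(Fagus,Bacillus)),(Nyctereutes,Quercus)),Larix),((Colobus,Ailuropoda),Schizosaccharomyces),(((Peromyscus,Taxidea),Castanea),(Clostridium,(((Oryza,Cedrus),Enhydra),Picea)))) (20 taxa).
The first is nested inside the second, so Quercus shares a more recent common ancestor with Candida.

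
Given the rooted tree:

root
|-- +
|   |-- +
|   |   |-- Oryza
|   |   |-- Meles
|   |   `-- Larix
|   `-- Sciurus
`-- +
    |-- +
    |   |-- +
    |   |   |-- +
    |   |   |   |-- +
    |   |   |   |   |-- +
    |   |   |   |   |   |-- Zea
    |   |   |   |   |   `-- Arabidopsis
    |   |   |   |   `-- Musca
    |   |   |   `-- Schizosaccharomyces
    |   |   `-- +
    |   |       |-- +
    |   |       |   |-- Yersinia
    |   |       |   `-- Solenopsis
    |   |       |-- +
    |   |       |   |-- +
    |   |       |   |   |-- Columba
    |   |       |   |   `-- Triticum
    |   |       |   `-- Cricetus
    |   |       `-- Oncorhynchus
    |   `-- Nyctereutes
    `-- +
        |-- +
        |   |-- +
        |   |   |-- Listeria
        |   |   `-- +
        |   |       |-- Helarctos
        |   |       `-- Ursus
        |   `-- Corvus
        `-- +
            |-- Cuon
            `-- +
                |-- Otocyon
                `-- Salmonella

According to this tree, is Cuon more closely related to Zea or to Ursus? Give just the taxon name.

Ursus

The MRCA of Cuon and Ursus subtends (((Listeria,(Helarctos,Ursus)),Corvus),(Cuon,(Otocyon,Salmonella))) (7 taxa).
The MRCA of Cuon and Zea subtends ((((((Zea,Arabidopsis),Musca),Schizosaccharomyces),((Yersinia,Solenopsis),((Columba,Triticum),Cricetus),Oncorhynchus)),Nyctereutes),(((Listeria,(Helarctos,Ursus)),Corvus),(Cuon,(Otocyon,Salmonella)))) (18 taxa).
The first is nested inside the second, so Cuon shares a more recent common ancestor with Ursus.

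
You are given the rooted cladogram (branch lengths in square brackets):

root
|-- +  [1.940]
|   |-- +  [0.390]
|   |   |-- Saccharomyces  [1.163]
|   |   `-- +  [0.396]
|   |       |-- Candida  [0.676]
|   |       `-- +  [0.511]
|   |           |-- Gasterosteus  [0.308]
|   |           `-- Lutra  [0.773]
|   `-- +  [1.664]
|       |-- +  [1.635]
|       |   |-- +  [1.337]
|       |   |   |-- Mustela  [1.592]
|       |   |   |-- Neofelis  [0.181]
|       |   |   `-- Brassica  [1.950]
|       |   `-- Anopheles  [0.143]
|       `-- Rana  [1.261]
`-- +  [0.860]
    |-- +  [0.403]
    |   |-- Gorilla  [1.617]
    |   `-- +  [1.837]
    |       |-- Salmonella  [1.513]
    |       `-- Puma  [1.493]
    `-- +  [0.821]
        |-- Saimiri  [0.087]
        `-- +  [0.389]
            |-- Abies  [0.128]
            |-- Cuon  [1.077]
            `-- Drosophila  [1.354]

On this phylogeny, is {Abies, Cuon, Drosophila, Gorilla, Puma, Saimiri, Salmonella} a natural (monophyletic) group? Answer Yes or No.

Yes

The most recent common ancestor of these taxa subtends ((Gorilla,(Salmonella,Puma)),(Saimiri,(Abies,Cuon,Drosophila))).
That clade has exactly 7 tips — every listed taxon and nothing else — so the group is monophyletic.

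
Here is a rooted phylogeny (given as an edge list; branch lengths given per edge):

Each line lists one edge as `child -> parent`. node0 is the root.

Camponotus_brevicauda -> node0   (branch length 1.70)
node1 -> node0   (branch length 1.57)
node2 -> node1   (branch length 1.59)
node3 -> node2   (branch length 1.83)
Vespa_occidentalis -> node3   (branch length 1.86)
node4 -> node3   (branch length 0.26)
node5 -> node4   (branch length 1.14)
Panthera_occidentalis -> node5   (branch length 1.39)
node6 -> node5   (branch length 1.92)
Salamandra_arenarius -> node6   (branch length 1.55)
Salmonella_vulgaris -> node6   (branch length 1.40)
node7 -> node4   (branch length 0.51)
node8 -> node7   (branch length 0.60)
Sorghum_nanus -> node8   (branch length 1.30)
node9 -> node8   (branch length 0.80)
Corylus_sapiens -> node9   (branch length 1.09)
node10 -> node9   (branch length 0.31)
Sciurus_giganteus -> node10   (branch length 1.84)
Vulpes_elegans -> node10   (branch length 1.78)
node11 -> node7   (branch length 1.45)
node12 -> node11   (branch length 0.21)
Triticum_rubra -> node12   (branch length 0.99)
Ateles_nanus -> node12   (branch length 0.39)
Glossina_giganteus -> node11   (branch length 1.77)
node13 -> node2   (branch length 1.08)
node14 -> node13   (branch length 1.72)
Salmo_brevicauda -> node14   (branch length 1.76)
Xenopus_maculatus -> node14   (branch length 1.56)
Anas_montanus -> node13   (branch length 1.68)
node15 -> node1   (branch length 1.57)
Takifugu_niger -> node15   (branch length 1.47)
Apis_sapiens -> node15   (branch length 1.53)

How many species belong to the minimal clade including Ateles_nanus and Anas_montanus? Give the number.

14

The MRCA of Ateles_nanus and Anas_montanus is the node subtending ((Vespa_occidentalis,((Panthera_occidentalis,(Salamandra_arenarius,Salmonella_vulgaris)),((Sorghum_nanus,(Corylus_sapiens,(Sciurus_giganteus,Vulpes_elegans))),((Triticum_rubra,Ateles_nanus),Glossina_giganteus)))),((Salmo_brevicauda,Xenopus_maculatus),Anas_montanus)).
That clade contains 14 terminal taxa: Anas_montanus, Ateles_nanus, Corylus_sapiens, Glossina_giganteus, Panthera_occidentalis, Salamandra_arenarius, Salmo_brevicauda, Salmonella_vulgaris, Sciurus_giganteus, Sorghum_nanus, Triticum_rubra, Vespa_occidentalis, Vulpes_elegans, Xenopus_maculatus.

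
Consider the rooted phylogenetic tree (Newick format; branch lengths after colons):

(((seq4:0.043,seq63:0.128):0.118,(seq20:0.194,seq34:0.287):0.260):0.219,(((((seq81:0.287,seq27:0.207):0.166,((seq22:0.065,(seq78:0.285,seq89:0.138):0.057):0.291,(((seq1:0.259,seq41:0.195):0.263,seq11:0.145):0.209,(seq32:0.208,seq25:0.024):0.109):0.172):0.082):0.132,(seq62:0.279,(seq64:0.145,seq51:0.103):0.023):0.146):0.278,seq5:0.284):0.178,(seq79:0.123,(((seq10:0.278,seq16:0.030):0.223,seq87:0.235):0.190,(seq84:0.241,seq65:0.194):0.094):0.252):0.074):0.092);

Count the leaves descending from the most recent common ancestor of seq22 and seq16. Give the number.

20

The MRCA of seq22 and seq16 is the node subtending (((((seq81,seq27),((seq22,(seq78,seq89)),(((seq1,seq41),seq11),(seq32,seq25)))),(seq62,(seq64,seq51))),seq5),(seq79,(((seq10,seq16),seq87),(seq84,seq65)))).
That clade contains 20 terminal taxa: seq1, seq10, seq11, seq16, seq22, seq25, seq27, seq32, seq41, seq5, seq51, seq62, seq64, seq65, seq78, seq79, seq81, seq84, seq87, seq89.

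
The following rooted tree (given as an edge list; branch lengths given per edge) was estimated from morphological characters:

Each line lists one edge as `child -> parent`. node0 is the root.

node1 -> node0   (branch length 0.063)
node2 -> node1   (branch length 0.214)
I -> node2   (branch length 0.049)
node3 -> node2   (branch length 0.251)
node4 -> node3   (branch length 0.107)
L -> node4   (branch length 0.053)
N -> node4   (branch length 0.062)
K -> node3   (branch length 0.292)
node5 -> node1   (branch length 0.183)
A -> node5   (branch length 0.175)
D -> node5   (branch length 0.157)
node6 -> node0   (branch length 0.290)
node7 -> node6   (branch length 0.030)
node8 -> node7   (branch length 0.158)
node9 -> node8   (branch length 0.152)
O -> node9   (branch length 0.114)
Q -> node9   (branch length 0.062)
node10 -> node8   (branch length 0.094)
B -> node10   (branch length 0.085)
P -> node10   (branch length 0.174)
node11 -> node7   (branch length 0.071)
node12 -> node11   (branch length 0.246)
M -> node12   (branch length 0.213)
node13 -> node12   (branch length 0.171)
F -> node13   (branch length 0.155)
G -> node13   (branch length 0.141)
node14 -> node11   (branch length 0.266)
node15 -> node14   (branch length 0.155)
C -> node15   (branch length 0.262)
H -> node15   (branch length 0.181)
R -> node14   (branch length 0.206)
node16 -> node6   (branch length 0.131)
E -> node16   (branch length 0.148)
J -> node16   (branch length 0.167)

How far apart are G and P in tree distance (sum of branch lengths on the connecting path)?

1.055

The path runs G → … → MRCA → … → P; the MRCA is the node subtending (((O,Q),(B,P)),((M,(F,G)),((C,H),R))).
Branch lengths along that path: 0.141 + 0.171 + 0.246 + 0.071 + 0.158 + 0.094 + 0.174 = 1.055.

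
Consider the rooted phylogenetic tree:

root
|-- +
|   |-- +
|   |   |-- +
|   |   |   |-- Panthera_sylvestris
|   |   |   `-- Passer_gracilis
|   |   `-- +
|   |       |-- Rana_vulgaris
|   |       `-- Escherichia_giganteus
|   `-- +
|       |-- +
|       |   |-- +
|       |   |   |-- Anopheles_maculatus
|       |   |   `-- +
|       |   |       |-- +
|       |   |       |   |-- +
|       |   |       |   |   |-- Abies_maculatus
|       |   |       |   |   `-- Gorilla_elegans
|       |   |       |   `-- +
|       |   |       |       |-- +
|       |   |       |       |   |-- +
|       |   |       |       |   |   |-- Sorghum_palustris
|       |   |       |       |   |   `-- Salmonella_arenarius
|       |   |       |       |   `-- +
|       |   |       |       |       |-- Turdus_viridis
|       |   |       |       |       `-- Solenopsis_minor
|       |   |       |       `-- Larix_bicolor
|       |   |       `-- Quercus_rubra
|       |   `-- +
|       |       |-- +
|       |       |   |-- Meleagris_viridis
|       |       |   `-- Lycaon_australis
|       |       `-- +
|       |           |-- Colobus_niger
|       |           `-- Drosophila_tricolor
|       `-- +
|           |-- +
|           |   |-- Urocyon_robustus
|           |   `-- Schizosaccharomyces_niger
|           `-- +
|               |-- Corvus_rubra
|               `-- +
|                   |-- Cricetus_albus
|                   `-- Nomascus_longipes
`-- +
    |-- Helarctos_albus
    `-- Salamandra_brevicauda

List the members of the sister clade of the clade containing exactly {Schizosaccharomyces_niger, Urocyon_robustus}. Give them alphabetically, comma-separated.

Corvus_rubra, Cricetus_albus, Nomascus_longipes

The clade containing exactly {Schizosaccharomyces_niger, Urocyon_robustus} attaches to the tree at the node subtending ((Urocyon_robustus,Schizosaccharomyces_niger),(Corvus_rubra,(Cricetus_albus,Nomascus_longipes))).
The other lineage descending from that same node — the sister group — is (Corvus_rubra,(Cricetus_albus,Nomascus_longipes)); its 3 tips in alphabetical order are the answer.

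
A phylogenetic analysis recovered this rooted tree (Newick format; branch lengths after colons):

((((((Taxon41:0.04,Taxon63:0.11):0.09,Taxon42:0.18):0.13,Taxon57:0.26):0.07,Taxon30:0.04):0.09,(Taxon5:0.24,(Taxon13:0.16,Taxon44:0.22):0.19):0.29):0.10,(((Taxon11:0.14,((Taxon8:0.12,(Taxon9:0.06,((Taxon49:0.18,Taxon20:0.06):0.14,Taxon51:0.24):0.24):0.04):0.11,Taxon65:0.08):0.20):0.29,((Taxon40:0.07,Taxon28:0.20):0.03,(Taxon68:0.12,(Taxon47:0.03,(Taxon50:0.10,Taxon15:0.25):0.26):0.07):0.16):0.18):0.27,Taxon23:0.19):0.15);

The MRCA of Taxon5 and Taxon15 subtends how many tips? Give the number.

22

The MRCA of Taxon5 and Taxon15 is the root, so the clade is the entire tree.
That clade contains 22 terminal taxa: Taxon11, Taxon13, Taxon15, Taxon20, Taxon23, Taxon28, Taxon30, Taxon40, Taxon41, Taxon42, Taxon44, Taxon47, Taxon49, Taxon5, Taxon50, Taxon51, Taxon57, Taxon63, Taxon65, Taxon68, Taxon8, Taxon9.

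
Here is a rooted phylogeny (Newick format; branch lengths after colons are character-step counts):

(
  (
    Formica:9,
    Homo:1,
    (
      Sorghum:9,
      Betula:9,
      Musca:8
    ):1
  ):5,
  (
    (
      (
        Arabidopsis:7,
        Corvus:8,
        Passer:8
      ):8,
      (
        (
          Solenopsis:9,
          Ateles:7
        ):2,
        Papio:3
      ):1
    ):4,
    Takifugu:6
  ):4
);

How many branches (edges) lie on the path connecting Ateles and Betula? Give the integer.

The MRCA of Ateles and Betula is the root of the tree.
From Ateles up to that node: 5 branches. From Betula up to the same node: 3 branches. Total: 5 + 3 = 8.

8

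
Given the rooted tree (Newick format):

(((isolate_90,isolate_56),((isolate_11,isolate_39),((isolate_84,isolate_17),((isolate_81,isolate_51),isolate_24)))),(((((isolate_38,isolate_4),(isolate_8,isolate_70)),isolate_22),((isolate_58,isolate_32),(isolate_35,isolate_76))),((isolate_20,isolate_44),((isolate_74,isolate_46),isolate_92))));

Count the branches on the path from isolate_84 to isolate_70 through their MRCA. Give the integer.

11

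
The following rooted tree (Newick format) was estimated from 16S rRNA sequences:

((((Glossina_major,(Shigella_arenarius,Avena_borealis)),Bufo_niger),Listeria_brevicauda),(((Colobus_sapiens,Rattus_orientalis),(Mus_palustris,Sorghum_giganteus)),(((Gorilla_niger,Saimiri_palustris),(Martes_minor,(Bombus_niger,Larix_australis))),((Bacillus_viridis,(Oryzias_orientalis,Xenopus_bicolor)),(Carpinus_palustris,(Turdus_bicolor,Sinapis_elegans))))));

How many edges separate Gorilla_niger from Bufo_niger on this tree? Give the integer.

8

The MRCA of Gorilla_niger and Bufo_niger is the root of the tree.
From Gorilla_niger up to that node: 5 branches. From Bufo_niger up to the same node: 3 branches. Total: 5 + 3 = 8.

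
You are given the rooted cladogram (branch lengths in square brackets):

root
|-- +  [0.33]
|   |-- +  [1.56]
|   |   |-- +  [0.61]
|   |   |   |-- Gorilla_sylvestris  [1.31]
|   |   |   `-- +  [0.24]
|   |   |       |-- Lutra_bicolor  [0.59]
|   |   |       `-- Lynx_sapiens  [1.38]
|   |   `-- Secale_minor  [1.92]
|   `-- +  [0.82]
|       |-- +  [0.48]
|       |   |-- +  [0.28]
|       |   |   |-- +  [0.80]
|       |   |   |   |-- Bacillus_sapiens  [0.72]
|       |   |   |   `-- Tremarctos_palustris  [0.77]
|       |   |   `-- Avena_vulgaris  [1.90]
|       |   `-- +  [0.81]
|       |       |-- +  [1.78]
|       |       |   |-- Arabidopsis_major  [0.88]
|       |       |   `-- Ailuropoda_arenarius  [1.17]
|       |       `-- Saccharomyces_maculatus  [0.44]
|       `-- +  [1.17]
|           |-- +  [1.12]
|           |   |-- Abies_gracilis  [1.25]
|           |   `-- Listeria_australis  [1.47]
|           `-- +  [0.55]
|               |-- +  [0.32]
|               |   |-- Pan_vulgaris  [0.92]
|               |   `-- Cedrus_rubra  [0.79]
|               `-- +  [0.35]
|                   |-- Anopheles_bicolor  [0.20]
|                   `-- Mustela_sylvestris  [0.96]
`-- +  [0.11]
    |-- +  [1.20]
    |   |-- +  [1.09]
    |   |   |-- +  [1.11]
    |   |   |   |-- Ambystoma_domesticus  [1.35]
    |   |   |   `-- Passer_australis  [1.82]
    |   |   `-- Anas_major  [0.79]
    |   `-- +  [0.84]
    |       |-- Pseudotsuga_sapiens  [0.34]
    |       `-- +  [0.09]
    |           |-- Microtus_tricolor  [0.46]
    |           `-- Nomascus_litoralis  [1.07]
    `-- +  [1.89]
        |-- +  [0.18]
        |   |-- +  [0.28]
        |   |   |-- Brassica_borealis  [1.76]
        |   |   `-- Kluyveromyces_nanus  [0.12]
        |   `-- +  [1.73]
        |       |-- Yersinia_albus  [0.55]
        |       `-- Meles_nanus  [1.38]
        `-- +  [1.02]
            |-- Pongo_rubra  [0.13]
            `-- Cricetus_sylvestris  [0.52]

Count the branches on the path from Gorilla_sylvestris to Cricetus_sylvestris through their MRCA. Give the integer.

8

The MRCA of Gorilla_sylvestris and Cricetus_sylvestris is the root of the tree.
From Gorilla_sylvestris up to that node: 4 branches. From Cricetus_sylvestris up to the same node: 4 branches. Total: 4 + 4 = 8.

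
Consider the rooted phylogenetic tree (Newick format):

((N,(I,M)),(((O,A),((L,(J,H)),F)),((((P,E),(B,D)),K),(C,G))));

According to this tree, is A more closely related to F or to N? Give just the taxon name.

The MRCA of A and F subtends ((O,A),((L,(J,H)),F)) (6 taxa).
The MRCA of A and N is the root, subtending the entire tree (16 taxa).
The first is nested inside the second, so A shares a more recent common ancestor with F.

F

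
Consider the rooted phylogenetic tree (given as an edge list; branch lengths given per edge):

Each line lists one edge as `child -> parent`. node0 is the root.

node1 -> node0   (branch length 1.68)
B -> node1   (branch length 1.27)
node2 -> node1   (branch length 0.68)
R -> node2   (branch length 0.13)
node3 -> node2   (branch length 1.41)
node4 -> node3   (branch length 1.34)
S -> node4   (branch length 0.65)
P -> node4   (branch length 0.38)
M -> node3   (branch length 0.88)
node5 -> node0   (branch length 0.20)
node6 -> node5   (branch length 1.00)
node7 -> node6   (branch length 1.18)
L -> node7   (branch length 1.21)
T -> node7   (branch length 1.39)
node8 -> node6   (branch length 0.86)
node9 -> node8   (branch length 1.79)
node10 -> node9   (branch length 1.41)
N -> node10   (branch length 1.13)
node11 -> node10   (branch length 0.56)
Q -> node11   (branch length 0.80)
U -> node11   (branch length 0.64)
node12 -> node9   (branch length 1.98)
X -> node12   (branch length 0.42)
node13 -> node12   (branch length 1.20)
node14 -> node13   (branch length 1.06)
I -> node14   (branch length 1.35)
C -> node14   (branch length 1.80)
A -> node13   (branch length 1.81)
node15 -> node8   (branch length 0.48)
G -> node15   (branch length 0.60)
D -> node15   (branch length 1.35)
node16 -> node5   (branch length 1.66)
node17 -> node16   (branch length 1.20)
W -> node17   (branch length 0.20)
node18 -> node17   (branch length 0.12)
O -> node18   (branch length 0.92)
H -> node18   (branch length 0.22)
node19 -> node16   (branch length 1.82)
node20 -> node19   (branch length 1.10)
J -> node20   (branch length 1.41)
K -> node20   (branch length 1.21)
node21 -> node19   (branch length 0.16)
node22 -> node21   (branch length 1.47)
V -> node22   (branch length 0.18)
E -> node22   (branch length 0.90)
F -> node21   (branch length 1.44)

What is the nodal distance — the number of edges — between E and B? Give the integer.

The MRCA of E and B is the root of the tree.
From E up to that node: 6 branches. From B up to the same node: 2 branches. Total: 6 + 2 = 8.

8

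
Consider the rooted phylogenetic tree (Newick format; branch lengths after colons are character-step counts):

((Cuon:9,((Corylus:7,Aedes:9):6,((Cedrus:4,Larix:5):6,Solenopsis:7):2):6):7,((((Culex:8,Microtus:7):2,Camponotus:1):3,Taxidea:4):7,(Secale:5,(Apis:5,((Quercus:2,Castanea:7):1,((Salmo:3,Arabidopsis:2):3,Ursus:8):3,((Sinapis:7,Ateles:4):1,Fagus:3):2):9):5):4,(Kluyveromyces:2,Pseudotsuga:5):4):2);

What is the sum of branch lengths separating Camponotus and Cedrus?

The path runs Camponotus → … → MRCA → … → Cedrus; the MRCA is the root of the tree.
Branch lengths along that path: 1 + 3 + 7 + 2 + 7 + 6 + 2 + 6 + 4 = 38.

38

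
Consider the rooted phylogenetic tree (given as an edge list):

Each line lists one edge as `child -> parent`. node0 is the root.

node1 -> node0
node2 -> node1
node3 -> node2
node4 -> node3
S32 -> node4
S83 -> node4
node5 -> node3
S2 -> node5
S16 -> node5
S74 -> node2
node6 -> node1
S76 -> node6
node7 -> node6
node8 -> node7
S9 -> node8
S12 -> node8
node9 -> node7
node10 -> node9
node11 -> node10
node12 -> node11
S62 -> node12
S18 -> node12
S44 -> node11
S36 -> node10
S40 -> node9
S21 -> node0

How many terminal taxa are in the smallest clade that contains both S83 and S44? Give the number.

13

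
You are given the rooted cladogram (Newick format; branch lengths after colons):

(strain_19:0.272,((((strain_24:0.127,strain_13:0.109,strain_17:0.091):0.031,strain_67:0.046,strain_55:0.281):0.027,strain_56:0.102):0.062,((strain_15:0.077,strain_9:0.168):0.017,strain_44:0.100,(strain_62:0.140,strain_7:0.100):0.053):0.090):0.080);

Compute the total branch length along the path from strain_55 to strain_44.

0.560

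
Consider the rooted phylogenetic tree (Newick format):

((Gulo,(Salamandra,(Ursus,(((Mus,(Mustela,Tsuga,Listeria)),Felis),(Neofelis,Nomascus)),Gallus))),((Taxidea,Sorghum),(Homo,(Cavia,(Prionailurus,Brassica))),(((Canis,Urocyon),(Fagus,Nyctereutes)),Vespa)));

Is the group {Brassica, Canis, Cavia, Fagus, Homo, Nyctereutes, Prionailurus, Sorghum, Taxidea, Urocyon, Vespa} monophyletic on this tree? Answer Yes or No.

The most recent common ancestor of these taxa subtends ((Taxidea,Sorghum),(Homo,(Cavia,(Prionailurus,Brassica))),(((Canis,Urocyon),(Fagus,Nyctereutes)),Vespa)).
That clade has exactly 11 tips — every listed taxon and nothing else — so the group is monophyletic.

Yes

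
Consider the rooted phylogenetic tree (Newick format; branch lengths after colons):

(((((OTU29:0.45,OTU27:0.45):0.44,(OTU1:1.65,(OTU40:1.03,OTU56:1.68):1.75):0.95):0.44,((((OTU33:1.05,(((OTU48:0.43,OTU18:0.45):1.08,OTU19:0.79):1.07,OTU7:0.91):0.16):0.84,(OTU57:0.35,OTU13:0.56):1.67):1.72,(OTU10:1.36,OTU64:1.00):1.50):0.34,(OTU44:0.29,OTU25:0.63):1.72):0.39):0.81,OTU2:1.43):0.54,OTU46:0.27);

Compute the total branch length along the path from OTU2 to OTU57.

6.71

The path runs OTU2 → … → MRCA → … → OTU57; the MRCA is the node subtending ((((OTU29,OTU27),(OTU1,(OTU40,OTU56))),((((OTU33,(((OTU48,OTU18),OTU19),OTU7)),(OTU57,OTU13)),(OTU10,OTU64)),(OTU44,OTU25))),OTU2).
Branch lengths along that path: 1.43 + 0.81 + 0.39 + 0.34 + 1.72 + 1.67 + 0.35 = 6.71.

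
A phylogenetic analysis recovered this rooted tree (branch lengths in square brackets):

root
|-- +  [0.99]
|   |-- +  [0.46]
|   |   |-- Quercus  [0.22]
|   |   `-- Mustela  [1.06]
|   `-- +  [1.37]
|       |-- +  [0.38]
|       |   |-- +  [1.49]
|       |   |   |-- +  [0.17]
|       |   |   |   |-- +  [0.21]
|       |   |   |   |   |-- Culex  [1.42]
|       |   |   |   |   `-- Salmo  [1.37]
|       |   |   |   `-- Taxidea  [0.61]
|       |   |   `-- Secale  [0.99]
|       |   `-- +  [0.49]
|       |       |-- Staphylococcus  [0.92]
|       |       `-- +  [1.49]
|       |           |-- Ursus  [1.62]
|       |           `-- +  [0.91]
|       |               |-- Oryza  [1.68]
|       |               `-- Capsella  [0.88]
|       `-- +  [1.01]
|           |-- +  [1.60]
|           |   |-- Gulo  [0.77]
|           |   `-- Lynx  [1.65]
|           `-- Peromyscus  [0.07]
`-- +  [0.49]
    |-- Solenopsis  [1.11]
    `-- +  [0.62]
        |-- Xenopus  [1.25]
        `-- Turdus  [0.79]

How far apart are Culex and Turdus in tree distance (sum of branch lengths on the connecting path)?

7.93

The path runs Culex → … → MRCA → … → Turdus; the MRCA is the root of the tree.
Branch lengths along that path: 1.42 + 0.21 + 0.17 + 1.49 + 0.38 + 1.37 + 0.99 + 0.49 + 0.62 + 0.79 = 7.93.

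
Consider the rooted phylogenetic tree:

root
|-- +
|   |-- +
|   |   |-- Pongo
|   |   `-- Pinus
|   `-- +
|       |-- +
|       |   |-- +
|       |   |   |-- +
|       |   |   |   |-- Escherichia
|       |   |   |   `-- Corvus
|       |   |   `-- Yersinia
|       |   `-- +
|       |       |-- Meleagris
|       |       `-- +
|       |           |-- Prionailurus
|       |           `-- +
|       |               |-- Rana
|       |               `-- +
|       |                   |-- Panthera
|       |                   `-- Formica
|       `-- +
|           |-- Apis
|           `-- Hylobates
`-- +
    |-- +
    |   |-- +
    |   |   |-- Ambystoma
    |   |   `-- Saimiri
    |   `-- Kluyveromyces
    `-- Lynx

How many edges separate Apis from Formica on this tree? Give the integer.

The MRCA of Apis and Formica is the node subtending ((((Escherichia,Corvus),Yersinia),(Meleagris,(Prionailurus,(Rana,(Panthera,Formica))))),(Apis,Hylobates)).
From Apis up to that node: 2 branches. From Formica up to the same node: 6 branches. Total: 2 + 6 = 8.

8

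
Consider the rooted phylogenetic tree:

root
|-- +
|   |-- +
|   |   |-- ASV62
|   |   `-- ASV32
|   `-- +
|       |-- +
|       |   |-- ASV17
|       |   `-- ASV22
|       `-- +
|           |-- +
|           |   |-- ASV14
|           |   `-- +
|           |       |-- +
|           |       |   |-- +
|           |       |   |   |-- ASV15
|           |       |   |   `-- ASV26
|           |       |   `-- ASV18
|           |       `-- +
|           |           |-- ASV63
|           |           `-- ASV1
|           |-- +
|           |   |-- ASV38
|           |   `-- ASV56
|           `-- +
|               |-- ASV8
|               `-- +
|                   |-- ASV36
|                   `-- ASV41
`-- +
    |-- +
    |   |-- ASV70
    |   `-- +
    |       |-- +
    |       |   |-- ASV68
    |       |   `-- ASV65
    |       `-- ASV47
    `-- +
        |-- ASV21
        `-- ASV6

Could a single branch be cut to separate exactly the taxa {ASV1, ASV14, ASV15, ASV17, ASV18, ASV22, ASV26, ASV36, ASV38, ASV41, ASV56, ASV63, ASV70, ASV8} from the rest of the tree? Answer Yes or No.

No

The MRCA of the listed taxa is the root, so the smallest clade containing them is the whole tree.
That clade also contains ASV21, ASV32, ASV47, ASV6, ASV62, ASV65, ASV68, which are not in the proposed group, so the group is not monophyletic.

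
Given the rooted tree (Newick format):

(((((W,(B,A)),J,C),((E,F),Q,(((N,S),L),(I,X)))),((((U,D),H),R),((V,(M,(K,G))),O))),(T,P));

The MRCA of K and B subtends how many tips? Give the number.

22

The MRCA of K and B is the node subtending ((((W,(B,A)),J,C),((E,F),Q,(((N,S),L),(I,X)))),((((U,D),H),R),((V,(M,(K,G))),O))).
That clade contains 22 terminal taxa: A, B, C, D, E, F, G, H, I, J, K, L, M, N, O, Q, R, S, U, V, W, X.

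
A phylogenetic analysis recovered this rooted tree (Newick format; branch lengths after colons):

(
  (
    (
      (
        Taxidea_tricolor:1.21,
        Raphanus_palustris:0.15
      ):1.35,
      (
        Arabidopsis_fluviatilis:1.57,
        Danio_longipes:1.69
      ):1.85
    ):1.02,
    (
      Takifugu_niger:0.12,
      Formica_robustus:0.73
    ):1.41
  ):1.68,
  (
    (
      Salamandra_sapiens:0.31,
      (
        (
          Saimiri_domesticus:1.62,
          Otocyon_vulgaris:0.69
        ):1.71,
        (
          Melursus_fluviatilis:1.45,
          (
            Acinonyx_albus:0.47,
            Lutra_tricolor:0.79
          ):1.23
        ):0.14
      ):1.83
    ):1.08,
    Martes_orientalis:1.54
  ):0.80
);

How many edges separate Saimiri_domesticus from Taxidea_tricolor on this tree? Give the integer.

9

The MRCA of Saimiri_domesticus and Taxidea_tricolor is the root of the tree.
From Saimiri_domesticus up to that node: 5 branches. From Taxidea_tricolor up to the same node: 4 branches. Total: 5 + 4 = 9.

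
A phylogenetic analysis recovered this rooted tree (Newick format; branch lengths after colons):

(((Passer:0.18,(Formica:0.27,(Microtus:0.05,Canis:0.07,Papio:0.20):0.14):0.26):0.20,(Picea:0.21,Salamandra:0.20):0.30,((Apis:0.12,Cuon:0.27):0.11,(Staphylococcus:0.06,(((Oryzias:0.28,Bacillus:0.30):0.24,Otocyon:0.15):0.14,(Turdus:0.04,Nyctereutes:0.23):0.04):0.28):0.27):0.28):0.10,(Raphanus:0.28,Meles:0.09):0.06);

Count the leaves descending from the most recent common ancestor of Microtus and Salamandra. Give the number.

15

The MRCA of Microtus and Salamandra is the node subtending ((Passer,(Formica,(Microtus,Canis,Papio))),(Picea,Salamandra),((Apis,Cuon),(Staphylococcus,(((Oryzias,Bacillus),Otocyon),(Turdus,Nyctereutes))))).
That clade contains 15 terminal taxa: Apis, Bacillus, Canis, Cuon, Formica, Microtus, Nyctereutes, Oryzias, Otocyon, Papio, Passer, Picea, Salamandra, Staphylococcus, Turdus.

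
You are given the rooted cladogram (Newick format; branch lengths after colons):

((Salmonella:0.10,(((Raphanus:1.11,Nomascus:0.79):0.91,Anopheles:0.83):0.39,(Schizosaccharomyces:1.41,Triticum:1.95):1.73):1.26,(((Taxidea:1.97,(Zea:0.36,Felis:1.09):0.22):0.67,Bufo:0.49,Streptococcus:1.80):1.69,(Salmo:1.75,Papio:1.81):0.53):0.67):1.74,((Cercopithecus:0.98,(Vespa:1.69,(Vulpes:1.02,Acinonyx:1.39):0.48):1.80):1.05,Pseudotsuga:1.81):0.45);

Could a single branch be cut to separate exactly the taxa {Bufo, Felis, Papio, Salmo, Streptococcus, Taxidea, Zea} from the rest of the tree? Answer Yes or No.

The most recent common ancestor of these taxa subtends (((Taxidea,(Zea,Felis)),Bufo,Streptococcus),(Salmo,Papio)).
That clade has exactly 7 tips — every listed taxon and nothing else — so the group is monophyletic.

Yes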